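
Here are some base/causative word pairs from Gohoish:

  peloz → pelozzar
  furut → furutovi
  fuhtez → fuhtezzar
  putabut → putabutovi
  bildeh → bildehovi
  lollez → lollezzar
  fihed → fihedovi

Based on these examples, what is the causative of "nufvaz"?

lollez and fihed both have last vowel 'e' yet inflect differently (lollezzar, fihedovi), so the last vowel is not what conditions the rule; the final letter is.
"nufvaz" ends in -z. The stems ending in -z (peloz → pelozzar, lollez → lollezzar, fuhtez → fuhtezzar) double the final consonant and add -ar.
The other pattern: stems ending in -d, -h or -t add -ovi.
So nufvaz → nufvazzar.

nufvazzar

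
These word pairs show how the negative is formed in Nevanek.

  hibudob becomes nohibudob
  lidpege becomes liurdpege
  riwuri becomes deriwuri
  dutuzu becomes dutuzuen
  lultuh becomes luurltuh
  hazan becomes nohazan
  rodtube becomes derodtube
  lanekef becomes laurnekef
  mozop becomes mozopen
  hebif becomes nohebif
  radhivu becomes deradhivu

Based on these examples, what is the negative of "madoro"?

lidpege and rodtube both end in -e yet inflect differently (liurdpege, derodtube), so the final letter is not what conditions the rule; the first letter is.
"madoro" begins with m-. The one such stem in the data (mozop → mozopen) adds -en, so the same rule applies.
The other patterns: stems beginning with l- insert -ur- after the first vowel; stems beginning with r- add the prefix de-; stems beginning with h- add the prefix no-.
So madoro → madoroen.

madoroen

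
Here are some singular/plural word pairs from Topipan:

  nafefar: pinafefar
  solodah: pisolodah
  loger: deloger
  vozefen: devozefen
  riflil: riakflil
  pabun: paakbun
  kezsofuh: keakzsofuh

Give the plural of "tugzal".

pitugzal

"tugzal" has last vowel 'a'. The stems whose last vowel is 'a' (nafefar → pinafefar, solodah → pisolodah) add the prefix pi-.
So tugzal → pitugzal.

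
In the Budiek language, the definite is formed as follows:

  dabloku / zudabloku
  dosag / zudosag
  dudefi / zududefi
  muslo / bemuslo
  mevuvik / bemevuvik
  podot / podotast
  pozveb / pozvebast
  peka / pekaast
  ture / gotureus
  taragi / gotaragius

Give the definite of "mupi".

bemupi

"mupi" begins with m-. The stems beginning with m- (muslo → bemuslo, mevuvik → bemevuvik) add the prefix be-.
The other patterns: stems beginning with d- add the prefix zu-; stems beginning with p- add -ast; stems beginning with t- add go- … -us around the stem.
So mupi → bemupi.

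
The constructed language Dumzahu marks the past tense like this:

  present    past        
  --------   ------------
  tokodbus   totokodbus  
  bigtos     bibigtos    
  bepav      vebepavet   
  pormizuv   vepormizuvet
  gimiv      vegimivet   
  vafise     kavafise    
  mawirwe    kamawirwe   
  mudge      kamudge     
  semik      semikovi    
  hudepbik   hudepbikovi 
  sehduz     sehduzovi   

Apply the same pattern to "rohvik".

rohvikovi

tokodbus and pormizuv both have last vowel 'u' yet inflect differently (totokodbus, vepormizuvet), so the last vowel is not what conditions the rule; the final letter is.
"rohvik" ends in -k. The stems ending in -k (semik → semikovi, hudepbik → hudepbikovi) add -ovi.
The other patterns: stems ending in -s repeat the first consonant+vowel as a prefix; stems ending in -v add ve- … -et around the stem; stems ending in -e add the prefix ka-.
So rohvik → rohvikovi.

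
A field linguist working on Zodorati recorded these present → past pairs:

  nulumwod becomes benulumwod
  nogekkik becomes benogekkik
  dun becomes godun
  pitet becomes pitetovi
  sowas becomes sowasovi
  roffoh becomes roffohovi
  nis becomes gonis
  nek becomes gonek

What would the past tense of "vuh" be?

govuh

nis and sowas both end in -s yet inflect differently (gonis, sowasovi), so the final letter is not what conditions the rule; the number of vowels is.
"vuh" has 1 vowel. The stems with 1 vowel (nis → gonis, nek → gonek, dun → godun) add the prefix go-.
The other patterns: stems with 2 vowels add -ovi; stems with 3 vowels add the prefix be-.
So vuh → govuh.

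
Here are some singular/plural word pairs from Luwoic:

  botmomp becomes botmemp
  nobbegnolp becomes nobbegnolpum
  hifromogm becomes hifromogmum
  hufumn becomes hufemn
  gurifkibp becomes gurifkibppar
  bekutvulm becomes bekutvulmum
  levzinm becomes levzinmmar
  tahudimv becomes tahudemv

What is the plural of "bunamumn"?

bunamemn

hifromogm and levzinm both end in -m yet inflect differently (hifromogmum, levzinmmar), so the final letter is not what conditions the rule; the second-to-last letter is.
"bunamumn" has second-to-last letter 'm'. The stems whose second-to-last letter is 'm' (tahudimv → tahudemv, botmomp → botmemp, hufumn → hufemn) change the last vowel to 'e'.
The other patterns: stems whose second-to-last letter is 'g' or 'l' add -um; stems whose second-to-last letter is 'b' or 'n' double the final consonant and add -ar.
So bunamumn → bunamemn.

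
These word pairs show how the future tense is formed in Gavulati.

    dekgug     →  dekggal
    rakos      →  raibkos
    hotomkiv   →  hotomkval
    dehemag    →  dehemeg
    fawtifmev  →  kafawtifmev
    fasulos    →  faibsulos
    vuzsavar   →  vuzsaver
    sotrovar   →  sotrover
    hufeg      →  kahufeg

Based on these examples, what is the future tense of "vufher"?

hufeg and dehemag both end in -g yet inflect differently (kahufeg, dehemeg), so the final letter is not what conditions the rule; the last vowel is.
"vufher" has last vowel 'e'. The stems whose last vowel is 'e' (hufeg → kahufeg, fawtifmev → kafawtifmev) add the prefix ka-.
The other patterns: stems whose last vowel is 'o' insert -ib- after the first vowel; stems whose last vowel is 'a' change the last vowel to 'e'; stems whose last vowel is 'i' or 'u' delete the last vowel and add -al.
So vufher → kavufher.

kavufher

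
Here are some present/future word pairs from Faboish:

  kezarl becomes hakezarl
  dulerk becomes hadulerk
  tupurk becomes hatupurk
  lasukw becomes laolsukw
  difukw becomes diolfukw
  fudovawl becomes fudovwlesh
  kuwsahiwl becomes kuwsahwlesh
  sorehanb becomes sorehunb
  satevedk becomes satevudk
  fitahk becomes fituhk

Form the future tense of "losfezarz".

halosfezarz

kezarl and fudovawl both end in -l yet inflect differently (hakezarl, fudovwlesh), so the final letter is not what conditions the rule; the second-to-last letter is.
"losfezarz" has second-to-last letter 'r'. The stems whose second-to-last letter is 'r' (kezarl → hakezarl, dulerk → hadulerk, tupurk → hatupurk) add the prefix ha-.
So losfezarz → halosfezarz.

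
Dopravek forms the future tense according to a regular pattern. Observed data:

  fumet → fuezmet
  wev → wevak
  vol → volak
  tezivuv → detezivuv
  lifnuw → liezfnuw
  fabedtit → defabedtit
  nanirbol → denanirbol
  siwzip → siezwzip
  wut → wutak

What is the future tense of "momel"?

moezmel

wut and fumet both end in -t yet inflect differently (wutak, fuezmet), so the final letter is not what conditions the rule; the number of vowels is.
"momel" has 2 vowels. The stems with 2 vowels (siwzip → siezwzip, fumet → fuezmet, lifnuw → liezfnuw) insert -ez- after the first vowel.
So momel → moezmel.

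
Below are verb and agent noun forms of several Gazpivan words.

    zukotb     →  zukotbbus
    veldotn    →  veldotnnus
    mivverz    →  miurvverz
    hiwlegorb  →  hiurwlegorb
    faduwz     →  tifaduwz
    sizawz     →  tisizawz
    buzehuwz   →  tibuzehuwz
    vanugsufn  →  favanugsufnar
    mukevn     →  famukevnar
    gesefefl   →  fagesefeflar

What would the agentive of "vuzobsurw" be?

zukotb and hiwlegorb both end in -b yet inflect differently (zukotbbus, hiurwlegorb), so the final letter is not what conditions the rule; the second-to-last letter is.
"vuzobsurw" has second-to-last letter 'r'. The stems whose second-to-last letter is 'r' (mivverz → miurvverz, hiwlegorb → hiurwlegorb) insert -ur- after the first vowel.
So vuzobsurw → vuurzobsurw.

vuurzobsurw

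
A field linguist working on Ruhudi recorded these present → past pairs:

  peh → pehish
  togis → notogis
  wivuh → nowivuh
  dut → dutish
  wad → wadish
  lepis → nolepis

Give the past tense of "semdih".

nosemdih

peh and wivuh both end in -h yet inflect differently (pehish, nowivuh), so the final letter is not what conditions the rule; the number of vowels is.
"semdih" has 2 vowels. The stems with 2 vowels (wivuh → nowivuh, togis → notogis, lepis → nolepis) add the prefix no-.
So semdih → nosemdih.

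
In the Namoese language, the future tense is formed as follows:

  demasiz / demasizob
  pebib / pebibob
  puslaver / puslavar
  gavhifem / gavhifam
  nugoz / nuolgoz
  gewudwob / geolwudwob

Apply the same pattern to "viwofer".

viwofar

"viwofer" has last vowel 'e'. The stems whose last vowel is 'e' (puslaver → puslavar, gavhifem → gavhifam) change the last vowel to 'a'.
The other patterns: stems whose last vowel is 'i' add -ob; stems whose last vowel is 'o' insert -ol- after the first vowel.
So viwofer → viwofar.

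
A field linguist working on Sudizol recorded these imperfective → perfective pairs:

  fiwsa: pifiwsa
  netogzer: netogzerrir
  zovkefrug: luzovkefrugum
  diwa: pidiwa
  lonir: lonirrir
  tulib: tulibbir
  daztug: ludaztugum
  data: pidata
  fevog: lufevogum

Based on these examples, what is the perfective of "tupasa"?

daztug and data both begin with d- yet inflect differently (ludaztugum, pidata), so the first letter is not what conditions the rule; the final letter is.
"tupasa" ends in -a. The stems ending in -a (data → pidata, fiwsa → pifiwsa, diwa → pidiwa) add the prefix pi-.
The other patterns: stems ending in -g add lu- … -um around the stem; stems ending in -b or -r double the final consonant and add -ir.
So tupasa → pitupasa.

pitupasa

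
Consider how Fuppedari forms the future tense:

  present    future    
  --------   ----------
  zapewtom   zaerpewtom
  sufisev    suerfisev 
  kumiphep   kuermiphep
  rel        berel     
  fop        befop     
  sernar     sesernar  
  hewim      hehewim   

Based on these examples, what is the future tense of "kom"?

fop and kumiphep both end in -p yet inflect differently (befop, kuermiphep), so the final letter is not what conditions the rule; the number of vowels is.
"kom" has 1 vowel. The stems with 1 vowel (rel → berel, fop → befop) add the prefix be-.
So kom → bekom.

bekom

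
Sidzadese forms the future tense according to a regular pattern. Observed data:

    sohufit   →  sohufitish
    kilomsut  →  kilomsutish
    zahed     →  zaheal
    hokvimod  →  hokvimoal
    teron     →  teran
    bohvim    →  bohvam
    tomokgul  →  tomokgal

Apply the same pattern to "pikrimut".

pikrimutish

hokvimod and teron both have last vowel 'o' yet inflect differently (hokvimoal, teran), so the last vowel is not what conditions the rule; the final letter is.
"pikrimut" ends in -t. The stems ending in -t (sohufit → sohufitish, kilomsut → kilomsutish) add -ish.
The other patterns: stems ending in -d drop the final letter and add -al; stems ending in -l, -m or -n change the last vowel to 'a'.
So pikrimut → pikrimutish.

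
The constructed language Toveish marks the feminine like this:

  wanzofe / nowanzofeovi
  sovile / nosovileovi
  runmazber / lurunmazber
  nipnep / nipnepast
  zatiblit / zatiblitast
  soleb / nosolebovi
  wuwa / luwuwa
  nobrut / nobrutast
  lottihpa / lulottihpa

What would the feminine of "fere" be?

nofereovi

sovile and runmazber both have last vowel 'e' yet inflect differently (nosovileovi, lurunmazber), so the last vowel is not what conditions the rule; the final letter is.
"fere" ends in -e. The stems ending in -e (sovile → nosovileovi, wanzofe → nowanzofeovi) add no- … -ovi around the stem.
The other patterns: stems ending in -a or -r add the prefix lu-; stems ending in -p or -t add -ast.
So fere → nofereovi.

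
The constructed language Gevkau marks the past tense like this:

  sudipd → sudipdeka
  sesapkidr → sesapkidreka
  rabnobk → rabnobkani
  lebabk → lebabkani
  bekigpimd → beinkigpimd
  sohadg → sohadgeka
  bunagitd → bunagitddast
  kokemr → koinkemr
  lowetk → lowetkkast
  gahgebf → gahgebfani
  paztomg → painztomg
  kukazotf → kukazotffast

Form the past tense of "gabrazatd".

gabrazatddast

bekigpimd and bunagitd both end in -d yet inflect differently (beinkigpimd, bunagitddast), so the final letter is not what conditions the rule; the second-to-last letter is.
"gabrazatd" has second-to-last letter 't'. The stems whose second-to-last letter is 't' (kukazotf → kukazotffast, bunagitd → bunagitddast, lowetk → lowetkkast) double the final consonant and add -ast.
The other patterns: stems whose second-to-last letter is 'm' insert -in- after the first vowel; stems whose second-to-last letter is 'b' add -ani; stems whose second-to-last letter is 'd' or 'p' add -eka.
So gabrazatd → gabrazatddast.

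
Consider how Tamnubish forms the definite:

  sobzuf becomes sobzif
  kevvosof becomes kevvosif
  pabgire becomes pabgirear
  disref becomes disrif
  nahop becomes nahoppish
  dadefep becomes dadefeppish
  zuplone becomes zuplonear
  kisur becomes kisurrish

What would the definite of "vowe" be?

vowear

pabgire and disref both have last vowel 'e' yet inflect differently (pabgirear, disrif), so the last vowel is not what conditions the rule; the final letter is.
"vowe" ends in -e. The stems ending in -e (pabgire → pabgirear, zuplone → zuplonear) add -ar.
The other patterns: stems ending in -f change the last vowel to 'i'; stems ending in -p or -r double the final consonant and add -ish.
So vowe → vowear.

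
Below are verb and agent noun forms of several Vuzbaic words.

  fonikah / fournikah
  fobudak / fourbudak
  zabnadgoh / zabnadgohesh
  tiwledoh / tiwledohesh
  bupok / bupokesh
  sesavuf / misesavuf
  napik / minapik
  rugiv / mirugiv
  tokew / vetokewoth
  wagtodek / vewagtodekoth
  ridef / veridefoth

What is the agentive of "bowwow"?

fonikah and zabnadgoh both end in -h yet inflect differently (fournikah, zabnadgohesh), so the final letter is not what conditions the rule; the last vowel is.
"bowwow" has last vowel 'o'. The stems whose last vowel is 'o' (zabnadgoh → zabnadgohesh, tiwledoh → tiwledohesh, bupok → bupokesh) add -esh.
The other patterns: stems whose last vowel is 'a' insert -ur- after the first vowel; stems whose last vowel is 'i' or 'u' add the prefix mi-; stems whose last vowel is 'e' add ve- … -oth around the stem.
So bowwow → bowwowesh.

bowwowesh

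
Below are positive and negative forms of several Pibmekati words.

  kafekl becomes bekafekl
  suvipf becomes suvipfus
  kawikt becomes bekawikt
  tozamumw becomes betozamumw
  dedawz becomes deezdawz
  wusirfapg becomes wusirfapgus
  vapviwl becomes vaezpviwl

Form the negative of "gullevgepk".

gullevgepkus

vapviwl and kafekl both end in -l yet inflect differently (vaezpviwl, bekafekl), so the final letter is not what conditions the rule; the second-to-last letter is.
"gullevgepk" has second-to-last letter 'p'. The stems whose second-to-last letter is 'p' (suvipf → suvipfus, wusirfapg → wusirfapgus) add -us.
So gullevgepk → gullevgepkus.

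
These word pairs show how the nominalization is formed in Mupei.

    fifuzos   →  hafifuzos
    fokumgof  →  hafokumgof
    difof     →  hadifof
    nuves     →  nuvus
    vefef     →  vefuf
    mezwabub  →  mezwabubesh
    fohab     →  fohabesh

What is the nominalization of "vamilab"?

vamilabesh

"vamilab" has last vowel 'a'. The one such stem in the data (fohab → fohabesh) adds -esh, so the same rule applies.
The other patterns: stems whose last vowel is 'o' add the prefix ha-; stems whose last vowel is 'e' change the last vowel to 'u'.
So vamilab → vamilabesh.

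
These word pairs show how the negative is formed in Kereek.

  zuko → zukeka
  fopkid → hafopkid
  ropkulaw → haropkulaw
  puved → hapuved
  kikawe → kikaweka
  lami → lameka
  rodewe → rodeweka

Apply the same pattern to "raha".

fopkid and lami both have last vowel 'i' yet inflect differently (hafopkid, lameka), so the last vowel is not what conditions the rule; whether the stem ends in a vowel or a consonant is.
"raha" ends in a vowel. The stems ending in a vowel (lami → lameka, rodewe → rodeweka, kikawe → kikaweka) drop the final letter and add -eka.
So raha → raheka.

raheka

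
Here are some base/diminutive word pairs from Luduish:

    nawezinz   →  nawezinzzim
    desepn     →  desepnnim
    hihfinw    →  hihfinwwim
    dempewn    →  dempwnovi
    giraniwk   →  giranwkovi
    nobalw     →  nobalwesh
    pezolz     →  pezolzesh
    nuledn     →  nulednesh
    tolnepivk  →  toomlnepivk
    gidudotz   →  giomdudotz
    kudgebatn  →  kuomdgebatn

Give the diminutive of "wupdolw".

wupdolwesh

desepn and dempewn both end in -n yet inflect differently (desepnnim, dempwnovi), so the final letter is not what conditions the rule; the second-to-last letter is.
"wupdolw" has second-to-last letter 'l'. The stems whose second-to-last letter is 'l' (nobalw → nobalwesh, pezolz → pezolzesh) add -esh.
The other patterns: stems whose second-to-last letter is 'n' or 'p' double the final consonant and add -im; stems whose second-to-last letter is 'w' delete the last vowel and add -ovi; stems whose second-to-last letter is 't' or 'v' insert -om- after the first vowel.
So wupdolw → wupdolwesh.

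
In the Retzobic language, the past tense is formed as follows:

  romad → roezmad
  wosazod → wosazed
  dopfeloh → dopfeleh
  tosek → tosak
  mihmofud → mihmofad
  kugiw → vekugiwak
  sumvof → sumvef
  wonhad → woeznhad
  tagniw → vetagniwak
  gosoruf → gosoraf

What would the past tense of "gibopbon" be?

"gibopbon" has last vowel 'o'. The stems whose last vowel is 'o' (sumvof → sumvef, dopfeloh → dopfeleh, wosazod → wosazed) change the last vowel to 'e'.
The other patterns: stems whose last vowel is 'a' insert -ez- after the first vowel; stems whose last vowel is 'e' or 'u' change the last vowel to 'a'; stems whose last vowel is 'i' add ve- … -ak around the stem.
So gibopbon → gibopben.

gibopben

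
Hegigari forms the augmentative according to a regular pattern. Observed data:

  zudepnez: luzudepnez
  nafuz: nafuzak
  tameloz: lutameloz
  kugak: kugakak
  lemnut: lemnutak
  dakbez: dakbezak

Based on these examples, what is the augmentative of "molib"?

molibak

tameloz and dakbez both end in -z yet inflect differently (lutameloz, dakbezak), so the final letter is not what conditions the rule; the number of vowels is.
"molib" has 2 vowels. The stems with 2 vowels (kugak → kugakak, lemnut → lemnutak, dakbez → dakbezak) add -ak.
The other pattern: stems with 3 vowels add the prefix lu-.
So molib → molibak.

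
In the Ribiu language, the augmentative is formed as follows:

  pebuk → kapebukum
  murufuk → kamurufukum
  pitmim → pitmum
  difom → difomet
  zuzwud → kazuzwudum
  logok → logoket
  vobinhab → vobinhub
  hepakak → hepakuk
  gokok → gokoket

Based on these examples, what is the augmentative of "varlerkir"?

varlerkur

"varlerkir" has last vowel 'i'. The one such stem in the data (pitmim → pitmum) changes the last vowel to 'u' (as do vobinhab, hepakak), so the same rule applies.
So varlerkir → varlerkur.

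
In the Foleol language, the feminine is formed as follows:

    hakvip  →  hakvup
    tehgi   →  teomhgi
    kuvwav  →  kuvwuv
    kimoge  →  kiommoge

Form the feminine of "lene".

hakvip and tehgi both have last vowel 'i' yet inflect differently (hakvup, teomhgi), so the last vowel is not what conditions the rule; whether the stem ends in a vowel or a consonant is.
"lene" ends in a vowel. The stems ending in a vowel (kimoge → kiommoge, tehgi → teomhgi) insert -om- after the first vowel.
The other pattern: stems ending in a consonant change the last vowel to 'u'.
So lene → leomne.

leomne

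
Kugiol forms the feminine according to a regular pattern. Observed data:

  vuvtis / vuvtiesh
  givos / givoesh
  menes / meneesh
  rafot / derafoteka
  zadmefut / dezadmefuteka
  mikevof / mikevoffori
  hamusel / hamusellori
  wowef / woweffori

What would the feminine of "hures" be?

givos and rafot both have last vowel 'o' yet inflect differently (givoesh, derafoteka), so the last vowel is not what conditions the rule; the final letter is.
"hures" ends in -s. The stems ending in -s (vuvtis → vuvtiesh, givos → givoesh, menes → meneesh) drop the final letter and add -esh.
The other patterns: stems ending in -t add de- … -eka around the stem; stems ending in -f or -l double the final consonant and add -ori.
So hures → hureesh.

hureesh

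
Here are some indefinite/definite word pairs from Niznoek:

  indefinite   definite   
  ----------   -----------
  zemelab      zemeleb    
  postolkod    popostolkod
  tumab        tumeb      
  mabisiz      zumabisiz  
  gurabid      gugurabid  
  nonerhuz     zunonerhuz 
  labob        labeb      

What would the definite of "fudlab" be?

"fudlab" ends in -b. The stems ending in -b (labob → labeb, tumab → tumeb, zemelab → zemeleb) change the last vowel to 'e'.
The other patterns: stems ending in -z add the prefix zu-; stems ending in -d repeat the first consonant+vowel as a prefix.
So fudlab → fudleb.

fudleb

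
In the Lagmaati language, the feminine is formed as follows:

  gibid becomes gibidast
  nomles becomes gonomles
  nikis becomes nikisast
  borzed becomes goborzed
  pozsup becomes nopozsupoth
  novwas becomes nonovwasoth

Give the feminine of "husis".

nikis and nomles both end in -s yet inflect differently (nikisast, gonomles), so the final letter is not what conditions the rule; the last vowel is.
"husis" has last vowel 'i'. The stems whose last vowel is 'i' (gibid → gibidast, nikis → nikisast) add -ast.
The other patterns: stems whose last vowel is 'e' add the prefix go-; stems whose last vowel is 'a' or 'u' add no- … -oth around the stem.
So husis → husisast.

husisast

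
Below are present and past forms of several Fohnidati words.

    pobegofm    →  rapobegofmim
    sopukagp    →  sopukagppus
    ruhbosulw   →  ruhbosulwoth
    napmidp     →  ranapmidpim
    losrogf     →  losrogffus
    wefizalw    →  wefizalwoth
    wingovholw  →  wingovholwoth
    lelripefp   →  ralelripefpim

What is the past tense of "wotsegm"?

"wotsegm" has second-to-last letter 'g'. The stems whose second-to-last letter is 'g' (sopukagp → sopukagppus, losrogf → losrogffus) double the final consonant and add -us.
The other patterns: stems whose second-to-last letter is 'l' add -oth; stems whose second-to-last letter is 'd' or 'f' add ra- … -im around the stem.
So wotsegm → wotsegmmus.

wotsegmmus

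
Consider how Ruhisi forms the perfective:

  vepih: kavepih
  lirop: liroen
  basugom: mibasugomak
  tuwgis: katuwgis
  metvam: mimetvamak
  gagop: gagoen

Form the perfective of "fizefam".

mifizefamak

"fizefam" ends in -m. The stems ending in -m (basugom → mibasugomak, metvam → mimetvamak) add mi- … -ak around the stem.
So fizefam → mifizefamak.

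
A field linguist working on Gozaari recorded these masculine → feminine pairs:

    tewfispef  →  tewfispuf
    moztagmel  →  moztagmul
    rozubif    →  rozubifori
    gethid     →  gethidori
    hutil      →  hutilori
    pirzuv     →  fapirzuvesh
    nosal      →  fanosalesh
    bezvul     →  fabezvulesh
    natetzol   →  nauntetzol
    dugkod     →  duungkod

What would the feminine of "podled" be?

"podled" has last vowel 'e'. The stems whose last vowel is 'e' (tewfispef → tewfispuf, moztagmel → moztagmul) change the last vowel to 'u'.
The other patterns: stems whose last vowel is 'i' add -ori; stems whose last vowel is 'a' or 'u' add fa- … -esh around the stem; stems whose last vowel is 'o' insert -un- after the first vowel.
So podled → podlud.

podlud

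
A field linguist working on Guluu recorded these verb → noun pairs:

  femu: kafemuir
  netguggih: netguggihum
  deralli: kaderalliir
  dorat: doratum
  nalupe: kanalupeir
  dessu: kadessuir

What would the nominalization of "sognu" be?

netguggih and deralli both have last vowel 'i' yet inflect differently (netguggihum, kaderalliir), so the last vowel is not what conditions the rule; whether the stem ends in a vowel or a consonant is.
"sognu" ends in a vowel. The stems ending in a vowel (nalupe → kanalupeir, femu → kafemuir, deralli → kaderalliir) add ka- … -ir around the stem.
So sognu → kasognuir.

kasognuir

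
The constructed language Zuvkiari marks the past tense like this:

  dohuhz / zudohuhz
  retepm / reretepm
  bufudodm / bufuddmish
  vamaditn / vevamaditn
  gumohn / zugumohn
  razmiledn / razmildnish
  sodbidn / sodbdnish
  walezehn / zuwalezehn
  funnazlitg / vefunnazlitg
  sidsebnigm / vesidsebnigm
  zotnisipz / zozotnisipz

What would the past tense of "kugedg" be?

kugdgish

gumohn and razmiledn both end in -n yet inflect differently (zugumohn, razmildnish), so the final letter is not what conditions the rule; the second-to-last letter is.
"kugedg" has second-to-last letter 'd'. The stems whose second-to-last letter is 'd' (bufudodm → bufuddmish, razmiledn → razmildnish, sodbidn → sodbdnish) delete the last vowel and add -ish.
So kugedg → kugdgish.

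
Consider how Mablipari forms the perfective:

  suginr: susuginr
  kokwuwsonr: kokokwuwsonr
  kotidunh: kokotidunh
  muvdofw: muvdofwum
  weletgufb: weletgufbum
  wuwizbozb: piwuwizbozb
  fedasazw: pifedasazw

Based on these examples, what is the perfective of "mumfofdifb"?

mumfofdifbum

"mumfofdifb" has second-to-last letter 'f'. The stems whose second-to-last letter is 'f' (weletgufb → weletgufbum, muvdofw → muvdofwum) add -um.
The other patterns: stems whose second-to-last letter is 'n' repeat the first consonant+vowel as a prefix; stems whose second-to-last letter is 'z' add the prefix pi-.
So mumfofdifb → mumfofdifbum.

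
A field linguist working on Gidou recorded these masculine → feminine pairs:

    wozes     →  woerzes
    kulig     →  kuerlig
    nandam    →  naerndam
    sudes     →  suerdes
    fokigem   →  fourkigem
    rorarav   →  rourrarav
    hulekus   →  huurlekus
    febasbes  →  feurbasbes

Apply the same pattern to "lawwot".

"lawwot" has 2 vowels. The stems with 2 vowels (wozes → woerzes, kulig → kuerlig, nandam → naerndam) insert -er- after the first vowel.
So lawwot → laerwwot.

laerwwot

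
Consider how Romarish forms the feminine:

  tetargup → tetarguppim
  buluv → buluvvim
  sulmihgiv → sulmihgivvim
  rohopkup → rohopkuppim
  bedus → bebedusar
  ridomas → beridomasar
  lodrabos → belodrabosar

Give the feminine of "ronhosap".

ronhosappim

tetargup and bedus both have last vowel 'u' yet inflect differently (tetarguppim, bebedusar), so the last vowel is not what conditions the rule; the final letter is.
"ronhosap" ends in -p. The stems ending in -p (tetargup → tetarguppim, rohopkup → rohopkuppim) double the final consonant and add -im.
So ronhosap → ronhosappim.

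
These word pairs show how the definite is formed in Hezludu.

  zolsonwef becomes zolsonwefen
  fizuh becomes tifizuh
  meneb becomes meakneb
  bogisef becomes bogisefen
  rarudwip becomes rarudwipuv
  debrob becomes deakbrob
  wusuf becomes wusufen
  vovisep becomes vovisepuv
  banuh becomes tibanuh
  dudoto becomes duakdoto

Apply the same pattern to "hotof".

hotofen

fizuh and wusuf both have last vowel 'u' yet inflect differently (tifizuh, wusufen), so the last vowel is not what conditions the rule; the final letter is.
"hotof" ends in -f. The stems ending in -f (wusuf → wusufen, bogisef → bogisefen, zolsonwef → zolsonwefen) add -en.
So hotof → hotofen.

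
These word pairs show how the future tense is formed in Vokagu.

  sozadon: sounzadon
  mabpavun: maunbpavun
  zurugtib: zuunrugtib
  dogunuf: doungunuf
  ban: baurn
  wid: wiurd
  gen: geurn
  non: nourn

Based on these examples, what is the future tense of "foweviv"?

founweviv

"foweviv" has 3 vowels. The stems with 3 vowels (sozadon → sounzadon, mabpavun → maunbpavun, zurugtib → zuunrugtib) insert -un- after the first vowel.
The other pattern: stems with 1 vowel insert -ur- after the first vowel.
So foweviv → founweviv.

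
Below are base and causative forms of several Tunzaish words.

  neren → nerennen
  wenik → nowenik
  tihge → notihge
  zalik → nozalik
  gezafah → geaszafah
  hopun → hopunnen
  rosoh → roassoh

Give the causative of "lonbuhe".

nolonbuhe

neren and tihge both have last vowel 'e' yet inflect differently (nerennen, notihge), so the last vowel is not what conditions the rule; the final letter is.
"lonbuhe" ends in -e. The one such stem in the data (tihge → notihge) adds the prefix no-, so the same rule applies.
The other patterns: stems ending in -h insert -as- after the first vowel; stems ending in -n double the final consonant and add -en.
So lonbuhe → nolonbuhe.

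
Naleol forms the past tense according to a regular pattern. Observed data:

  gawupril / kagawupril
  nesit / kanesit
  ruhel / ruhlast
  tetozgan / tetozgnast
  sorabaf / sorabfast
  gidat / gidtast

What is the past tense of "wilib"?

kawilib

nesit and gidat both end in -t yet inflect differently (kanesit, gidtast), so the final letter is not what conditions the rule; the last vowel is.
"wilib" has last vowel 'i'. The stems whose last vowel is 'i' (gawupril → kagawupril, nesit → kanesit) add the prefix ka-.
So wilib → kawilib.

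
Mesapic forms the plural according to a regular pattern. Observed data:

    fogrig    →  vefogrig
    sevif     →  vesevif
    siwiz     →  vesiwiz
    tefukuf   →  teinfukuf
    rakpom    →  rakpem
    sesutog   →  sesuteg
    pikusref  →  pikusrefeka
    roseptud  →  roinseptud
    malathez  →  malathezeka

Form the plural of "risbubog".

risbubeg

pikusref and tefukuf both end in -f yet inflect differently (pikusrefeka, teinfukuf), so the final letter is not what conditions the rule; the last vowel is.
"risbubog" has last vowel 'o'. The stems whose last vowel is 'o' (sesutog → sesuteg, rakpom → rakpem) change the last vowel to 'e'.
So risbubog → risbubeg.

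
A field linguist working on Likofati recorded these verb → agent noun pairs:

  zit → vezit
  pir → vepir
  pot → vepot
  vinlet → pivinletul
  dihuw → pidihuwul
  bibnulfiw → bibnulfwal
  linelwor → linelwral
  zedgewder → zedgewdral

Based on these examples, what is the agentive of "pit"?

"pit" has 1 vowel. The stems with 1 vowel (zit → vezit, pir → vepir, pot → vepot) add the prefix ve-.
So pit → vepit.

vepit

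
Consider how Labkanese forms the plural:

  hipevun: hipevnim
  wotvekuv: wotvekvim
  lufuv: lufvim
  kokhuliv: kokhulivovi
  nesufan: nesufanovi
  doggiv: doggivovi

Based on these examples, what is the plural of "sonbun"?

wotvekuv and kokhuliv both end in -v yet inflect differently (wotvekvim, kokhulivovi), so the final letter is not what conditions the rule; the last vowel is.
"sonbun" has last vowel 'u'. The stems whose last vowel is 'u' (hipevun → hipevnim, wotvekuv → wotvekvim, lufuv → lufvim) delete the last vowel and add -im.
So sonbun → sonbnim.

sonbnim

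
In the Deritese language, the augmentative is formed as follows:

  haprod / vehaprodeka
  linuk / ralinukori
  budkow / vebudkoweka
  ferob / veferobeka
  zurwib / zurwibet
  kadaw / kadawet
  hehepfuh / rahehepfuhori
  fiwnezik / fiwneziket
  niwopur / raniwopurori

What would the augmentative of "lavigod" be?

velavigodeka

budkow and kadaw both end in -w yet inflect differently (vebudkoweka, kadawet), so the final letter is not what conditions the rule; the last vowel is.
"lavigod" has last vowel 'o'. The stems whose last vowel is 'o' (ferob → veferobeka, haprod → vehaprodeka, budkow → vebudkoweka) add ve- … -eka around the stem.
The other patterns: stems whose last vowel is 'u' add ra- … -ori around the stem; stems whose last vowel is 'a' or 'i' add -et.
So lavigod → velavigodeka.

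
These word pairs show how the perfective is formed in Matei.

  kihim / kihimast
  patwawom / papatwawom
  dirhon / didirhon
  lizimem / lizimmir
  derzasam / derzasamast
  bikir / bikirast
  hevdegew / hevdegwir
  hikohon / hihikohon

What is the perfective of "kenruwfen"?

kenruwfnir

lizimem and patwawom both end in -m yet inflect differently (lizimmir, papatwawom), so the final letter is not what conditions the rule; the last vowel is.
"kenruwfen" has last vowel 'e'. The stems whose last vowel is 'e' (lizimem → lizimmir, hevdegew → hevdegwir) delete the last vowel and add -ir.
The other patterns: stems whose last vowel is 'o' repeat the first consonant+vowel as a prefix; stems whose last vowel is 'a' or 'i' add -ast.
So kenruwfen → kenruwfnir.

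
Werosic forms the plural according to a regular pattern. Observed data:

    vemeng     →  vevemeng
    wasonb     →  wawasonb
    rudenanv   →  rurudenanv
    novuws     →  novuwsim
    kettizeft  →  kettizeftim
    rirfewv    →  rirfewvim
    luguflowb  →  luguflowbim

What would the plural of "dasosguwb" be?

dasosguwbim

"dasosguwb" has second-to-last letter 'w'. The stems whose second-to-last letter is 'w' (novuws → novuwsim, rirfewv → rirfewvim, luguflowb → luguflowbim) add -im.
The other pattern: stems whose second-to-last letter is 'n' repeat the first consonant+vowel as a prefix.
So dasosguwb → dasosguwbim.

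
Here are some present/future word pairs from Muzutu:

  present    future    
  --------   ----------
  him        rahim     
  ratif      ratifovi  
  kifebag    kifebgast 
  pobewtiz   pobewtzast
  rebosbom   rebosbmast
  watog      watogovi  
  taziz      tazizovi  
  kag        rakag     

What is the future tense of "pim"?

rapim

kag and watog both end in -g yet inflect differently (rakag, watogovi), so the final letter is not what conditions the rule; the number of vowels is.
"pim" has 1 vowel. The stems with 1 vowel (him → rahim, kag → rakag) add the prefix ra-.
The other patterns: stems with 2 vowels add -ovi; stems with 3 vowels delete the last vowel and add -ast.
So pim → rapim.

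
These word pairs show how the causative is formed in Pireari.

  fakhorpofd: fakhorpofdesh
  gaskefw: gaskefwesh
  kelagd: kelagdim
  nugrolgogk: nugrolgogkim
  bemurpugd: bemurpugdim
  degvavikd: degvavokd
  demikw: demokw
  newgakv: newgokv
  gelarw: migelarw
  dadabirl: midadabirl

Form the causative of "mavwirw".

fakhorpofd and kelagd both end in -d yet inflect differently (fakhorpofdesh, kelagdim), so the final letter is not what conditions the rule; the second-to-last letter is.
"mavwirw" has second-to-last letter 'r'. The stems whose second-to-last letter is 'r' (gelarw → migelarw, dadabirl → midadabirl) add the prefix mi-.
The other patterns: stems whose second-to-last letter is 'f' add -esh; stems whose second-to-last letter is 'g' add -im; stems whose second-to-last letter is 'k' change the last vowel to 'o'.
So mavwirw → mimavwirw.

mimavwirw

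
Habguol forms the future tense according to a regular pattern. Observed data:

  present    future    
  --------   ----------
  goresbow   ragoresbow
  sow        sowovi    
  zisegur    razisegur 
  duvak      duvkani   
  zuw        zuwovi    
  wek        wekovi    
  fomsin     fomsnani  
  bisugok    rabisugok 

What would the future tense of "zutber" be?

zutbrani

wek and duvak both end in -k yet inflect differently (wekovi, duvkani), so the final letter is not what conditions the rule; the number of vowels is.
"zutber" has 2 vowels. The stems with 2 vowels (duvak → duvkani, fomsin → fomsnani) delete the last vowel and add -ani.
The other patterns: stems with 1 vowel add -ovi; stems with 3 vowels add the prefix ra-.
So zutber → zutbrani.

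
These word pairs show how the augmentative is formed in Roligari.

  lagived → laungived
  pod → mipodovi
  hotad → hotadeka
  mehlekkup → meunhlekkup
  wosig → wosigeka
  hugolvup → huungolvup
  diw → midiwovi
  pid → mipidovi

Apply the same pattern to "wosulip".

wounsulip

pid and hotad both end in -d yet inflect differently (mipidovi, hotadeka), so the final letter is not what conditions the rule; the number of vowels is.
"wosulip" has 3 vowels. The stems with 3 vowels (hugolvup → huungolvup, lagived → laungived, mehlekkup → meunhlekkup) insert -un- after the first vowel.
The other patterns: stems with 1 vowel add mi- … -ovi around the stem; stems with 2 vowels add -eka.
So wosulip → wounsulip.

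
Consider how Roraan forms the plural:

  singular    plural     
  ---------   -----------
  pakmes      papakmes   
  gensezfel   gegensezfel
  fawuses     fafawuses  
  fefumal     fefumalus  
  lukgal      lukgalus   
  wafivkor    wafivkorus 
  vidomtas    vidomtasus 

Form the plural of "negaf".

negafus

"negaf" has last vowel 'a'. The stems whose last vowel is 'a' (fefumal → fefumalus, lukgal → lukgalus, vidomtas → vidomtasus) add -us.
The other pattern: stems whose last vowel is 'e' repeat the first consonant+vowel as a prefix.
So negaf → negafus.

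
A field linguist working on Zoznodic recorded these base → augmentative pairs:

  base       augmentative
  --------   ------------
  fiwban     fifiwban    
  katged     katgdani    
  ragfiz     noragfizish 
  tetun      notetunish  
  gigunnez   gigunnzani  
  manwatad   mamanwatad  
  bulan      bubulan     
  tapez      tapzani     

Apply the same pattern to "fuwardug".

"fuwardug" has last vowel 'u'. The one such stem in the data (tetun → notetunish) adds no- … -ish around the stem, so the same rule applies.
So fuwardug → nofuwardugish.

nofuwardugish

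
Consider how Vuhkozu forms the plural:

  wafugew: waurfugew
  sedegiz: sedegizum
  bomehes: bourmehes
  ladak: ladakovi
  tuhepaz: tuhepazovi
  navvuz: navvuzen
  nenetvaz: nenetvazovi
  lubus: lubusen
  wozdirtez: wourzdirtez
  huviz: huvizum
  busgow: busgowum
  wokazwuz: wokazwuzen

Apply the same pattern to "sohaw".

sohawovi

"sohaw" has last vowel 'a'. The stems whose last vowel is 'a' (tuhepaz → tuhepazovi, ladak → ladakovi, nenetvaz → nenetvazovi) add -ovi.
So sohaw → sohawovi.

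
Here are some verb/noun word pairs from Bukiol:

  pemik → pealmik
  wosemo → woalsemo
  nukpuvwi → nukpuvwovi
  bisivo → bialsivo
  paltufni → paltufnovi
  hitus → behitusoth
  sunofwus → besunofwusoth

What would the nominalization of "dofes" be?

bedofesoth

"dofes" ends in -s. The stems ending in -s (sunofwus → besunofwusoth, hitus → behitusoth) add be- … -oth around the stem.
So dofes → bedofesoth.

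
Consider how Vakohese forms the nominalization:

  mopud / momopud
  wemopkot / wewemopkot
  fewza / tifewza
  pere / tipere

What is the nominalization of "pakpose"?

mopud and fewza both have 2 vowels yet inflect differently (momopud, tifewza), so the number of vowels is not what conditions the rule; whether the stem ends in a vowel or a consonant is.
"pakpose" ends in a vowel. The stems ending in a vowel (fewza → tifewza, pere → tipere) add the prefix ti-.
The other pattern: stems ending in a consonant repeat the first consonant+vowel as a prefix.
So pakpose → tipakpose.

tipakpose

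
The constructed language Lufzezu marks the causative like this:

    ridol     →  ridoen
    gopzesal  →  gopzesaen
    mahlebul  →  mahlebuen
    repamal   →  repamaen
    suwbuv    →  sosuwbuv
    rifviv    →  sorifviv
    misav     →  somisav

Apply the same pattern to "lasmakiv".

solasmakiv

mahlebul and suwbuv both have last vowel 'u' yet inflect differently (mahlebuen, sosuwbuv), so the last vowel is not what conditions the rule; the final letter is.
"lasmakiv" ends in -v. The stems ending in -v (suwbuv → sosuwbuv, rifviv → sorifviv, misav → somisav) add the prefix so-.
The other pattern: stems ending in -l drop the final letter and add -en.
So lasmakiv → solasmakiv.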